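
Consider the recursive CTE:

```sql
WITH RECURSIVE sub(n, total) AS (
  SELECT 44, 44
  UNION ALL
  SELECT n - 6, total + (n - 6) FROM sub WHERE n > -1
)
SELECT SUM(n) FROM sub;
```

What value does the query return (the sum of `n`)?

Base: n=44, total=44.
Iteration 1: 44 > -1 holds -> n = 44 - 6 = 38, total = 44 + 38 = 82.
Iteration 2: 38 > -1 holds -> n = 38 - 6 = 32, total = 82 + 32 = 114.
Iteration 3: 32 > -1 holds -> n = 32 - 6 = 26, total = 114 + 26 = 140.
Iteration 4: 26 > -1 holds -> n = 26 - 6 = 20, total = 140 + 20 = 160.
Iteration 5: 20 > -1 holds -> n = 20 - 6 = 14, total = 160 + 14 = 174.
Iteration 6: 14 > -1 holds -> n = 14 - 6 = 8, total = 174 + 8 = 182.
Iteration 7: 8 > -1 holds -> n = 8 - 6 = 2, total = 182 + 2 = 184.
Iteration 8: 2 > -1 holds -> n = 2 - 6 = -4, total = 184 + -4 = 180.
Iteration 9: -4 > -1 fails; recursion stops.
SUM(n) = 44 + 38 + 32 + 26 + 20 + 14 + 8 + 2 + -4 = 180.

180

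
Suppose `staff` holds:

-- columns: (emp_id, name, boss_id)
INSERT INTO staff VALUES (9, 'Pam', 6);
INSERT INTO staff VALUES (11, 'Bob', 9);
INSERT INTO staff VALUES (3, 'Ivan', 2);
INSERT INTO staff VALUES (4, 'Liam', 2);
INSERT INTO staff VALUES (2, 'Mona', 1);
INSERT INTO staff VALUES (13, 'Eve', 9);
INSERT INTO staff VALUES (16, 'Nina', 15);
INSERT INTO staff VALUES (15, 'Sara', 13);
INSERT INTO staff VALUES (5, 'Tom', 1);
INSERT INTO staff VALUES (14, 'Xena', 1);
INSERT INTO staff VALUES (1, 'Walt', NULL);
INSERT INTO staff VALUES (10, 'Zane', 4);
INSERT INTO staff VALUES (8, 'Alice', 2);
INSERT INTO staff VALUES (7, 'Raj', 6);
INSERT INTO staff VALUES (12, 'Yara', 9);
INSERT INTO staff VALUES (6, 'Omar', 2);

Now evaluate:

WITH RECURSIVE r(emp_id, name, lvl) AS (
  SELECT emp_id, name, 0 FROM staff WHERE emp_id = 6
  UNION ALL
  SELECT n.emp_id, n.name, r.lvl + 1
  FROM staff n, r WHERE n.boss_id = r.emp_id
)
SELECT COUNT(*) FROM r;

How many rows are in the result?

8

Base: emp_id=6 (Omar) at lvl 0.
Iteration 1: rows with boss_id in {6} -> Raj (id 7, lvl 1), Pam (id 9, lvl 1).
Iteration 2: rows with boss_id in {7,9} -> Bob (id 11, lvl 2), Yara (id 12, lvl 2), Eve (id 13, lvl 2).
Iteration 3: rows with boss_id in {11,12,13} -> Sara (id 15, lvl 3).
Iteration 4: rows with boss_id in {15} -> Nina (id 16, lvl 4).
Iteration 5: no rows with boss_id in {16}; recursion stops.
Total rows emitted: 8.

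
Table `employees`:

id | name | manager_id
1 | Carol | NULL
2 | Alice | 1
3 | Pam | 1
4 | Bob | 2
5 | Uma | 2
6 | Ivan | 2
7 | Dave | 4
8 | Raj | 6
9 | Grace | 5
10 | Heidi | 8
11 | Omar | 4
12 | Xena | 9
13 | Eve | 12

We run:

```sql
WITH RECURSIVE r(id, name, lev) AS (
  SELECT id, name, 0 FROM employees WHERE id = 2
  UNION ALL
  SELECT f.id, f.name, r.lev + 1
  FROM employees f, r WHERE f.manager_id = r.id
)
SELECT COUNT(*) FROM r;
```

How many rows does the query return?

11

Base: id=2 (Alice) at lev 0.
Iteration 1: rows with manager_id in {2} -> Bob (id 4, lev 1), Uma (id 5, lev 1), Ivan (id 6, lev 1).
Iteration 2: rows with manager_id in {4,5,6} -> Dave (id 7, lev 2), Raj (id 8, lev 2), Grace (id 9, lev 2), Omar (id 11, lev 2).
Iteration 3: rows with manager_id in {7,8,9,11} -> Heidi (id 10, lev 3), Xena (id 12, lev 3).
Iteration 4: rows with manager_id in {10,12} -> Eve (id 13, lev 4).
Iteration 5: no rows with manager_id in {13}; recursion stops.
Total rows emitted: 11.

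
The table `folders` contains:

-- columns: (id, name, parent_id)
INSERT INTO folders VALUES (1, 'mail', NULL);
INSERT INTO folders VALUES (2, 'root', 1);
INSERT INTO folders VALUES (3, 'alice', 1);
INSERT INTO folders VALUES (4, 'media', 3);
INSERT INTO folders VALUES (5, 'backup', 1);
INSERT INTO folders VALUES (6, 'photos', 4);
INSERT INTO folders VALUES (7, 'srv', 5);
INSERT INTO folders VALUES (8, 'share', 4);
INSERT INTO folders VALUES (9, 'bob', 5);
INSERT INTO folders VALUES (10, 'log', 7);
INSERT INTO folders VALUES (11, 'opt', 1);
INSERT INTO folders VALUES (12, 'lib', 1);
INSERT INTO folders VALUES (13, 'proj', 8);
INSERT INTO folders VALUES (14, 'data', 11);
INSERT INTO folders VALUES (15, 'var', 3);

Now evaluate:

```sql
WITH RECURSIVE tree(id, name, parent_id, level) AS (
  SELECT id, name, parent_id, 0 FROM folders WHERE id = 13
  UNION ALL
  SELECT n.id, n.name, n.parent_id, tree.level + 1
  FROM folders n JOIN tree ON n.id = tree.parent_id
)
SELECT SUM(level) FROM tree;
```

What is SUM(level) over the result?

10

Base: id=13 (proj), parent_id=8, level 0.
Iteration 1: join on id=8 -> share (id 8, parent_id=4, level 1).
Iteration 2: join on id=4 -> media (id 4, parent_id=3, level 2).
Iteration 3: join on id=3 -> alice (id 3, parent_id=1, level 3).
Iteration 4: join on id=1 -> mail (id 1, parent_id=NULL, level 4).
Iteration 5: parent_id is NULL; no match; recursion stops.
SUM(level) = 0 + 1 + 2 + 3 + 4 = 10.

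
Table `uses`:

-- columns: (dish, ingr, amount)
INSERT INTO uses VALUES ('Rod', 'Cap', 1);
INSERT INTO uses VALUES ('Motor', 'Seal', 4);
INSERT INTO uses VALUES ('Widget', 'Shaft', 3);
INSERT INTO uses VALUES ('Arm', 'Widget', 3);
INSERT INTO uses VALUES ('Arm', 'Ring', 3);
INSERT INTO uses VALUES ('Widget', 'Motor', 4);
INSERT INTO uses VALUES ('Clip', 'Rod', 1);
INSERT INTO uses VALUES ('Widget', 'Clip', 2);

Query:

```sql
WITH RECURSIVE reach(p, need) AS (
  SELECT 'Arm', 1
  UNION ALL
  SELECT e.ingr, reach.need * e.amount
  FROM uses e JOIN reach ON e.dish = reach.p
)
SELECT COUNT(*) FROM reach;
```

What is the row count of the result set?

Base: (Arm, need=1).
Iteration 1: components of {Arm} -> Ring = 1*3 = 3, Widget = 1*3 = 3.
Iteration 2: components of {Ring,Widget} -> Clip = 3*2 = 6, Motor = 3*4 = 12, Shaft = 3*3 = 9.
Iteration 3: components of {Clip,Motor,Shaft} -> Rod = 6*1 = 6, Seal = 12*4 = 48.
Iteration 4: components of {Rod,Seal} -> Cap = 6*1 = 6.
Iteration 5: no further components; recursion stops.
Total rows emitted: 9.

9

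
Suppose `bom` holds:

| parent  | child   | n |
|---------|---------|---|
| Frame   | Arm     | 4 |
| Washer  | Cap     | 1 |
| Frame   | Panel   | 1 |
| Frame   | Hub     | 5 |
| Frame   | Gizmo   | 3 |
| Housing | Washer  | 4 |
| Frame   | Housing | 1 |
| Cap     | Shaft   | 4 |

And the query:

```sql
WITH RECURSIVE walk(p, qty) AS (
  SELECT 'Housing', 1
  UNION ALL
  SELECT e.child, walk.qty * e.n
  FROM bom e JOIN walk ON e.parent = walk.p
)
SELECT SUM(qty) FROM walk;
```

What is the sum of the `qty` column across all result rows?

Base: (Housing, qty=1).
Iteration 1: components of {Housing} -> Washer = 1*4 = 4.
Iteration 2: components of {Washer} -> Cap = 4*1 = 4.
Iteration 3: components of {Cap} -> Shaft = 4*4 = 16.
Iteration 4: no further components; recursion stops.
SUM(qty) = 1 + 4 + 4 + 16 = 25.

25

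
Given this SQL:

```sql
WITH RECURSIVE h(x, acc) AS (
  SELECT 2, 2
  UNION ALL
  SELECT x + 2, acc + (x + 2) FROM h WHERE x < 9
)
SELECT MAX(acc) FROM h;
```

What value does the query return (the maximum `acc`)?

30

Base: x=2, acc=2.
Iteration 1: 2 < 9 holds -> x = 2 + 2 = 4, acc = 2 + 4 = 6.
Iteration 2: 4 < 9 holds -> x = 4 + 2 = 6, acc = 6 + 6 = 12.
Iteration 3: 6 < 9 holds -> x = 6 + 2 = 8, acc = 12 + 8 = 20.
Iteration 4: 8 < 9 holds -> x = 8 + 2 = 10, acc = 20 + 10 = 30.
Iteration 5: 10 < 9 fails; recursion stops.
acc values: 2, 6, 12, 20, 30; the maximum is 30.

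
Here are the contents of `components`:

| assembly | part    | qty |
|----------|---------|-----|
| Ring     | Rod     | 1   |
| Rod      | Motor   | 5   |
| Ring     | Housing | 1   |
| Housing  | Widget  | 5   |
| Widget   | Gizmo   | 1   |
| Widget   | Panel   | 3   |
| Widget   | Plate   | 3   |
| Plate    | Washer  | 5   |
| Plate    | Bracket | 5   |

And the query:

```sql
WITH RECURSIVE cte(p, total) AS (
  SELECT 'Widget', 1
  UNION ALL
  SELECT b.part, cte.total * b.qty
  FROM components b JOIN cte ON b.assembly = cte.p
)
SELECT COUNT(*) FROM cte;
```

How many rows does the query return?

6

Base: (Widget, total=1).
Iteration 1: components of {Widget} -> Gizmo = 1*1 = 1, Panel = 1*3 = 3, Plate = 1*3 = 3.
Iteration 2: components of {Gizmo,Panel,Plate} -> Bracket = 3*5 = 15, Washer = 3*5 = 15.
Iteration 3: no further components; recursion stops.
Total rows emitted: 6.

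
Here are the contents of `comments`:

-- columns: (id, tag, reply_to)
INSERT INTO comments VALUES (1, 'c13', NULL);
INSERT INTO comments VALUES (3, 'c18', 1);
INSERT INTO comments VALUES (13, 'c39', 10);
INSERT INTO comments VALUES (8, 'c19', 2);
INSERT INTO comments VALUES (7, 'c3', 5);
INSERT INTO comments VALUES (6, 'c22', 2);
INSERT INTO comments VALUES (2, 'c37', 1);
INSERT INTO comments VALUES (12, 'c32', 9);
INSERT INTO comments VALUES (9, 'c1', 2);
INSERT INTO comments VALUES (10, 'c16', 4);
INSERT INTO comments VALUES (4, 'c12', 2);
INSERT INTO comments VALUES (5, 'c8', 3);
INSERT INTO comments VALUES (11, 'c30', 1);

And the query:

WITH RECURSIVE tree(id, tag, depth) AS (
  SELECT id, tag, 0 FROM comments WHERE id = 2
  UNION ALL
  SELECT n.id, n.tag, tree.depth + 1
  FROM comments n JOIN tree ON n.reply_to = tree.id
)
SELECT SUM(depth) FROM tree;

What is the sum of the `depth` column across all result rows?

11

Base: id=2 (c37) at depth 0.
Iteration 1: rows with reply_to in {2} -> c12 (id 4, depth 1), c22 (id 6, depth 1), c19 (id 8, depth 1), c1 (id 9, depth 1).
Iteration 2: rows with reply_to in {4,6,8,9} -> c16 (id 10, depth 2), c32 (id 12, depth 2).
Iteration 3: rows with reply_to in {10,12} -> c39 (id 13, depth 3).
Iteration 4: no rows with reply_to in {13}; recursion stops.
SUM(depth) = 0 + 1 + 1 + 1 + 1 + 2 + 2 + 3 = 11.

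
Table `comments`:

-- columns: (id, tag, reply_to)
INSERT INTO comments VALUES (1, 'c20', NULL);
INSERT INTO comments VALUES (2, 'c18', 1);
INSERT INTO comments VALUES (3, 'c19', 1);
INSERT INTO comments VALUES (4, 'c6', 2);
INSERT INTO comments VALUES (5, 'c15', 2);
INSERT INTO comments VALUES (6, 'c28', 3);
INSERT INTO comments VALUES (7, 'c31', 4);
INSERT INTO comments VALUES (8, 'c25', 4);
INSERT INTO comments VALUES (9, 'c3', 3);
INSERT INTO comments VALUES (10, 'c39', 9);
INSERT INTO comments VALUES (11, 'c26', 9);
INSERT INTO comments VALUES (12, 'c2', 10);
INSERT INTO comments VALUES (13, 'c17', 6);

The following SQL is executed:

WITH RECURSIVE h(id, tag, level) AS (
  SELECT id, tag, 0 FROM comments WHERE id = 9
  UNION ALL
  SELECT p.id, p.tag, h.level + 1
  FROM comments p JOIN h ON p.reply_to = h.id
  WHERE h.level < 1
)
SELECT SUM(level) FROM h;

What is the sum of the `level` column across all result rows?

Base: id=9 (c3) at level 0.
Iteration 1: rows with reply_to in {9} -> c39 (id 10, level 1), c26 (id 11, level 1).
Iteration 2: level < 1 fails for all current rows; recursion stops.
SUM(level) = 0 + 1 + 1 = 2.

2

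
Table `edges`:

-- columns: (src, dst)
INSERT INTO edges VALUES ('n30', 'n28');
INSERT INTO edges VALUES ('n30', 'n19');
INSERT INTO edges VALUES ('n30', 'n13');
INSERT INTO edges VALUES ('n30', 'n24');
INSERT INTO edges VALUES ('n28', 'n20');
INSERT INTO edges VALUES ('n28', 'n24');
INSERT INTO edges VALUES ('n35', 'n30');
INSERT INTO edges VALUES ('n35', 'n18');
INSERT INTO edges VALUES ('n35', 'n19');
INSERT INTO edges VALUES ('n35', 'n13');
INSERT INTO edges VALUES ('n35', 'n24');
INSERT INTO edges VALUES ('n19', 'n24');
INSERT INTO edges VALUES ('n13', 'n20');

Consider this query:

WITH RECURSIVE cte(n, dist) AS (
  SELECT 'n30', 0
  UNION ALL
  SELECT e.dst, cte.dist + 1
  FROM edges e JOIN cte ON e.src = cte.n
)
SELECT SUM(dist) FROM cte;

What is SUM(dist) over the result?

12

Base: (n30, dist=0).
Iteration 1: edges from {n30} -> (n13, dist=1), (n19, dist=1), (n24, dist=1), (n28, dist=1).
Iteration 2: edges from {n13,n19,n24,n28} -> (n20, dist=2) x2, (n24, dist=2) x2. [UNION ALL keeps all 4 new rows, including repeats]
Iteration 3: no outgoing edges from {n20,n24}; recursion stops.
SUM(dist) = 0 + 1 + 1 + 1 + 1 + 2 + 2 + 2 + 2 = 12.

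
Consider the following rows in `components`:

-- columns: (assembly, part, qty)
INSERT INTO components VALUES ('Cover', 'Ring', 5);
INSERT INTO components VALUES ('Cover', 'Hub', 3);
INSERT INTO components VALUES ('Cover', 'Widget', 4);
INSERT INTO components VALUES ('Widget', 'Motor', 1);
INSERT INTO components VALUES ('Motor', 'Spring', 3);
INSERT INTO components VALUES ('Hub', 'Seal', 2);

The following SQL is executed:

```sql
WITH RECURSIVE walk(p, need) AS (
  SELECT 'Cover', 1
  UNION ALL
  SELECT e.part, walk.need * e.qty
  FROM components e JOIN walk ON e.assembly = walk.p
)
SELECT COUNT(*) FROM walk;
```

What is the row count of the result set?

Base: (Cover, need=1).
Iteration 1: components of {Cover} -> Hub = 1*3 = 3, Ring = 1*5 = 5, Widget = 1*4 = 4.
Iteration 2: components of {Hub,Ring,Widget} -> Motor = 4*1 = 4, Seal = 3*2 = 6.
Iteration 3: components of {Motor,Seal} -> Spring = 4*3 = 12.
Iteration 4: no further components; recursion stops.
Total rows emitted: 7.

7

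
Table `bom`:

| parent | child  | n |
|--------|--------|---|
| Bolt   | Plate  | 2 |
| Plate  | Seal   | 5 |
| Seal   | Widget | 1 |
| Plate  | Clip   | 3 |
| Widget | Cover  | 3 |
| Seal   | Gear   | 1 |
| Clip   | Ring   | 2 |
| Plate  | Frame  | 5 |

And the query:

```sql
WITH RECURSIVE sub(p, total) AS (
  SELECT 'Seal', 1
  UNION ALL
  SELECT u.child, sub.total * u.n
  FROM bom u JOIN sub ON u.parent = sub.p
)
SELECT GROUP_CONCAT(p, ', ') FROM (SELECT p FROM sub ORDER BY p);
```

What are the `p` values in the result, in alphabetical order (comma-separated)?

Cover, Gear, Seal, Widget

Base: (Seal, total=1).
Iteration 1: components of {Seal} -> Gear = 1*1 = 1, Widget = 1*1 = 1.
Iteration 2: components of {Gear,Widget} -> Cover = 1*3 = 3.
Iteration 3: no further components; recursion stops.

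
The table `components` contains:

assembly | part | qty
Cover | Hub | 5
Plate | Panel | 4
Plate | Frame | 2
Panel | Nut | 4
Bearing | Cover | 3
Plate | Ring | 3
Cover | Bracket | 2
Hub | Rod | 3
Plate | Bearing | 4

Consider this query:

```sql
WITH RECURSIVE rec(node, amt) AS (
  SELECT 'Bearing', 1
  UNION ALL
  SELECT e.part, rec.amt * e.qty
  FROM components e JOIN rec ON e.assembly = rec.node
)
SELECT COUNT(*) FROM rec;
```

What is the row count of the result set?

Base: (Bearing, amt=1).
Iteration 1: components of {Bearing} -> Cover = 1*3 = 3.
Iteration 2: components of {Cover} -> Bracket = 3*2 = 6, Hub = 3*5 = 15.
Iteration 3: components of {Bracket,Hub} -> Rod = 15*3 = 45.
Iteration 4: no further components; recursion stops.
Total rows emitted: 5.

5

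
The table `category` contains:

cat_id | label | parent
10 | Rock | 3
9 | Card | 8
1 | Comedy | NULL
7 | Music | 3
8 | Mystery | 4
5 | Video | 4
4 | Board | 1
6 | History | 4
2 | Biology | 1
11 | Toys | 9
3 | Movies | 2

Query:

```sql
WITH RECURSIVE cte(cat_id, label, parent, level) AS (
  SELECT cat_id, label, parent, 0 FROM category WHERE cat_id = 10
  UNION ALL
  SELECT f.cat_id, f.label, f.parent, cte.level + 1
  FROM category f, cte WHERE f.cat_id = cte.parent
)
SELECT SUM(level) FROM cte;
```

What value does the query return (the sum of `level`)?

6

Base: cat_id=10 (Rock), parent=3, level 0.
Iteration 1: join on cat_id=3 -> Movies (id 3, parent=2, level 1).
Iteration 2: join on cat_id=2 -> Biology (id 2, parent=1, level 2).
Iteration 3: join on cat_id=1 -> Comedy (id 1, parent=NULL, level 3).
Iteration 4: parent is NULL; no match; recursion stops.
SUM(level) = 0 + 1 + 2 + 3 = 6.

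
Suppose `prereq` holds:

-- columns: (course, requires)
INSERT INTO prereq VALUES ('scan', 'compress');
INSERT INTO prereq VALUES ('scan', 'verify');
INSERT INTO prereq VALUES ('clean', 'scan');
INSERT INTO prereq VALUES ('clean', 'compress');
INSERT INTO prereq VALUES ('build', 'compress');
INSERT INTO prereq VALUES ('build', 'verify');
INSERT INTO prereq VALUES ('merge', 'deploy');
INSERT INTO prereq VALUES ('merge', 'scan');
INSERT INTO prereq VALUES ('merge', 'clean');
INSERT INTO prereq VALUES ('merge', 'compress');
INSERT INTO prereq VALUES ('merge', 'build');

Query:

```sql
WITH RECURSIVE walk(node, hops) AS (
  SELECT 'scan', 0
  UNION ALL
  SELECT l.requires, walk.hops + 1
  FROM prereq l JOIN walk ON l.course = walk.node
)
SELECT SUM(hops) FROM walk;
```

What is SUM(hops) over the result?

Base: (scan, hops=0).
Iteration 1: edges from {scan} -> (compress, hops=1), (verify, hops=1).
Iteration 2: no outgoing edges from {compress,verify}; recursion stops.
SUM(hops) = 0 + 1 + 1 = 2.

2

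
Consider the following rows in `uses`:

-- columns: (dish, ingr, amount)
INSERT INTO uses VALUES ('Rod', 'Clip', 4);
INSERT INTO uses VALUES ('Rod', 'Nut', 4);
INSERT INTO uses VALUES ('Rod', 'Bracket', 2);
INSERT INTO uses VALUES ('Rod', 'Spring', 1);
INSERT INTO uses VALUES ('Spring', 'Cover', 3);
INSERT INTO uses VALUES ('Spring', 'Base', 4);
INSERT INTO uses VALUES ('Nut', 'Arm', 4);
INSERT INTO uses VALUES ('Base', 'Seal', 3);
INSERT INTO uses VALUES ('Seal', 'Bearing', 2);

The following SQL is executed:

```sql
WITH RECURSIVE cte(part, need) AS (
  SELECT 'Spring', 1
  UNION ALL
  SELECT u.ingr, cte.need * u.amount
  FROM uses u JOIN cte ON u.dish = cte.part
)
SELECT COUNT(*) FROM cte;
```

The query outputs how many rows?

Base: (Spring, need=1).
Iteration 1: components of {Spring} -> Base = 1*4 = 4, Cover = 1*3 = 3.
Iteration 2: components of {Base,Cover} -> Seal = 4*3 = 12.
Iteration 3: components of {Seal} -> Bearing = 12*2 = 24.
Iteration 4: no further components; recursion stops.
Total rows emitted: 5.

5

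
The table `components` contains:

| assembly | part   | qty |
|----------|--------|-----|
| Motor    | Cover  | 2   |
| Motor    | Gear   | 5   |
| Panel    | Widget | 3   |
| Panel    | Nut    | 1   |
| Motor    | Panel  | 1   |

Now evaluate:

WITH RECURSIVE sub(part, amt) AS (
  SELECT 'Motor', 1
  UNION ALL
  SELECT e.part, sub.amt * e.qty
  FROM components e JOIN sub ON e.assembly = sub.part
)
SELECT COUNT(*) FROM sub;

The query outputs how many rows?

Base: (Motor, amt=1).
Iteration 1: components of {Motor} -> Cover = 1*2 = 2, Gear = 1*5 = 5, Panel = 1*1 = 1.
Iteration 2: components of {Cover,Gear,Panel} -> Nut = 1*1 = 1, Widget = 1*3 = 3.
Iteration 3: no further components; recursion stops.
Total rows emitted: 6.

6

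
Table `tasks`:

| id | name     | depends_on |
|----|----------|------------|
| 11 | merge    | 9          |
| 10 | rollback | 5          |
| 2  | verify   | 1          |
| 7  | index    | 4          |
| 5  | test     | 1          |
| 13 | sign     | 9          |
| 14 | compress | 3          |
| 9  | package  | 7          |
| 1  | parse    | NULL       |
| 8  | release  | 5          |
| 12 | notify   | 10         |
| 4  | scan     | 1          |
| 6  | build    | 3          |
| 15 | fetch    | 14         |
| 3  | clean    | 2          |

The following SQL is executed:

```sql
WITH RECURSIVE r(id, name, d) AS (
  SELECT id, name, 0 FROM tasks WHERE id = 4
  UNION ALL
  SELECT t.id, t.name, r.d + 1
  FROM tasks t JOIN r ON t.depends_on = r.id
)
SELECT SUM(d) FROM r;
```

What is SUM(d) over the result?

Base: id=4 (scan) at d 0.
Iteration 1: rows with depends_on in {4} -> index (id 7, d 1).
Iteration 2: rows with depends_on in {7} -> package (id 9, d 2).
Iteration 3: rows with depends_on in {9} -> merge (id 11, d 3), sign (id 13, d 3).
Iteration 4: no rows with depends_on in {11,13}; recursion stops.
SUM(d) = 0 + 1 + 2 + 3 + 3 = 9.

9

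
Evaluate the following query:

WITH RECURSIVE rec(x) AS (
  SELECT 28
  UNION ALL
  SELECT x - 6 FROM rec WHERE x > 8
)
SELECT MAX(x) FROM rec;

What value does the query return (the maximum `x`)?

28

Base: x=28.
Iteration 1: 28 > 8 holds -> x = 28 - 6 = 22.
Iteration 2: 22 > 8 holds -> x = 22 - 6 = 16.
Iteration 3: 16 > 8 holds -> x = 16 - 6 = 10.
Iteration 4: 10 > 8 holds -> x = 10 - 6 = 4.
Iteration 5: 4 > 8 fails; recursion stops.
x values: 28, 22, 16, 10, 4; the maximum is 28.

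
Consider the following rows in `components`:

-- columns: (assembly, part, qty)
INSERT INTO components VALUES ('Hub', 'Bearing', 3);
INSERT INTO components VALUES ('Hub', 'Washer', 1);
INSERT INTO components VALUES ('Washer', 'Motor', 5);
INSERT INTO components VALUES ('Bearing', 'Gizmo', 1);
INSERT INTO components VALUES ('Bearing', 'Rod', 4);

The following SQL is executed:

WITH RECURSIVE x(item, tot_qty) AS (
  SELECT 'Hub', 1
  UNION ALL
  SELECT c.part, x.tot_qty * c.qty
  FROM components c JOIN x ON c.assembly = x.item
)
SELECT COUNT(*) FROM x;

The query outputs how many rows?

6

Base: (Hub, tot_qty=1).
Iteration 1: components of {Hub} -> Bearing = 1*3 = 3, Washer = 1*1 = 1.
Iteration 2: components of {Bearing,Washer} -> Gizmo = 3*1 = 3, Motor = 1*5 = 5, Rod = 3*4 = 12.
Iteration 3: no further components; recursion stops.
Total rows emitted: 6.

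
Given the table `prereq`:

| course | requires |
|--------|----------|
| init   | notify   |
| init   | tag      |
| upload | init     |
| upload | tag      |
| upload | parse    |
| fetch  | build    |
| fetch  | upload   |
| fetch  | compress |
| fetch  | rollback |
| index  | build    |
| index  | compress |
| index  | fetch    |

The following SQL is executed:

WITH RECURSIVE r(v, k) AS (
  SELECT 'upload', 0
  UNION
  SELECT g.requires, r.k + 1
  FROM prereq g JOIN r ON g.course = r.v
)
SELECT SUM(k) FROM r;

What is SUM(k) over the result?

Base: (upload, k=0).
Iteration 1: edges from {upload} -> (init, k=1), (parse, k=1), (tag, k=1).
Iteration 2: edges from {init,parse,tag} -> (notify, k=2), (tag, k=2).
Iteration 3: no outgoing edges from {notify,tag}; recursion stops.
SUM(k) = 0 + 1 + 1 + 1 + 2 + 2 = 7.

7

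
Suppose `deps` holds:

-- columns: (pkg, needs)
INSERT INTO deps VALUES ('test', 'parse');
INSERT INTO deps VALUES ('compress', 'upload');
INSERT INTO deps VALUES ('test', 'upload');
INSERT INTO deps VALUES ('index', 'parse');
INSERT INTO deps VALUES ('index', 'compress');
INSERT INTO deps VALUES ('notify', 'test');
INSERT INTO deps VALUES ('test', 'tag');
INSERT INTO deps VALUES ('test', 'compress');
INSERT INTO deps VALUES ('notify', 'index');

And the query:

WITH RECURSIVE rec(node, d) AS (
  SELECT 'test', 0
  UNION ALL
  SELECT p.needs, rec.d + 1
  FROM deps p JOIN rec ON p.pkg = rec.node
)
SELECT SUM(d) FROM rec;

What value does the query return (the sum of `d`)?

6

Base: (test, d=0).
Iteration 1: edges from {test} -> (compress, d=1), (parse, d=1), (tag, d=1), (upload, d=1).
Iteration 2: edges from {compress,parse,tag,upload} -> (upload, d=2).
Iteration 3: no outgoing edges from {upload}; recursion stops.
SUM(d) = 0 + 1 + 1 + 1 + 1 + 2 = 6.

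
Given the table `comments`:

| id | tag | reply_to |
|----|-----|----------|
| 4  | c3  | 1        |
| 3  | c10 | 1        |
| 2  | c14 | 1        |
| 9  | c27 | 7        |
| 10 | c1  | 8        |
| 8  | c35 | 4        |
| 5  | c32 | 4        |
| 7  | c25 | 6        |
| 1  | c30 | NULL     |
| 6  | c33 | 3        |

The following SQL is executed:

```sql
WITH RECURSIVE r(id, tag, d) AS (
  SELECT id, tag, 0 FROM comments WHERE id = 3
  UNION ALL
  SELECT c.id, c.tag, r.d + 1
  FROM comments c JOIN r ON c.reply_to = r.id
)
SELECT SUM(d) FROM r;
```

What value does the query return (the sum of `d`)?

Base: id=3 (c10) at d 0.
Iteration 1: rows with reply_to in {3} -> c33 (id 6, d 1).
Iteration 2: rows with reply_to in {6} -> c25 (id 7, d 2).
Iteration 3: rows with reply_to in {7} -> c27 (id 9, d 3).
Iteration 4: no rows with reply_to in {9}; recursion stops.
SUM(d) = 0 + 1 + 2 + 3 = 6.

6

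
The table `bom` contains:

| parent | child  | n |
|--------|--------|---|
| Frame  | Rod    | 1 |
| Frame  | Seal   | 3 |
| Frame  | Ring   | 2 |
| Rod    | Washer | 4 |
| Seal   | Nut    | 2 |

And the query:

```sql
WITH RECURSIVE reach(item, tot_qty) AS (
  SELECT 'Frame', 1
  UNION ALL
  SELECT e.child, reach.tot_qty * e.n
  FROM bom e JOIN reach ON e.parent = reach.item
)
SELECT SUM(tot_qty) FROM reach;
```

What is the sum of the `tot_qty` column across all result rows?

Base: (Frame, tot_qty=1).
Iteration 1: components of {Frame} -> Ring = 1*2 = 2, Rod = 1*1 = 1, Seal = 1*3 = 3.
Iteration 2: components of {Ring,Rod,Seal} -> Nut = 3*2 = 6, Washer = 1*4 = 4.
Iteration 3: no further components; recursion stops.
SUM(tot_qty) = 1 + 3 + 1 + 2 + 6 + 4 = 17.

17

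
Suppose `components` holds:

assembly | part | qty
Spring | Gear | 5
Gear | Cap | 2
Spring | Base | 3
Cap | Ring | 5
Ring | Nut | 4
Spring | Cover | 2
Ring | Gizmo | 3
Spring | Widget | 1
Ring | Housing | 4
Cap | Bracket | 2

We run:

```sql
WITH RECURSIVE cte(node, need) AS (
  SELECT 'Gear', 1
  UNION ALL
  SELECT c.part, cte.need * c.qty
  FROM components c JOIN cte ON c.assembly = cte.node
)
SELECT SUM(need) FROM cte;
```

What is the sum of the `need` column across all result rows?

127

Base: (Gear, need=1).
Iteration 1: components of {Gear} -> Cap = 1*2 = 2.
Iteration 2: components of {Cap} -> Bracket = 2*2 = 4, Ring = 2*5 = 10.
Iteration 3: components of {Bracket,Ring} -> Gizmo = 10*3 = 30, Housing = 10*4 = 40, Nut = 10*4 = 40.
Iteration 4: no further components; recursion stops.
SUM(need) = 1 + 2 + 10 + 4 + 40 + 30 + 40 = 127.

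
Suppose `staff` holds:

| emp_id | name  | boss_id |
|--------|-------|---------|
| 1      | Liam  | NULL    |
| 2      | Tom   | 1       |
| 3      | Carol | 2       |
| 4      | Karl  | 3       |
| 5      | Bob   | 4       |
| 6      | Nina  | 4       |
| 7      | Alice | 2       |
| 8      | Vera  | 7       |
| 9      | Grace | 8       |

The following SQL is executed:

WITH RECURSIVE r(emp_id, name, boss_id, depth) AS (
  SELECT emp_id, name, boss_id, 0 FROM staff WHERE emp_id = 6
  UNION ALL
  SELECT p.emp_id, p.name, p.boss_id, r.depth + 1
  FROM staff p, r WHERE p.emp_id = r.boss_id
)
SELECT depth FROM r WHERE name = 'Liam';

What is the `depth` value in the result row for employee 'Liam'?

4

Base: emp_id=6 (Nina), boss_id=4, depth 0.
Iteration 1: join on emp_id=4 -> Karl (id 4, boss_id=3, depth 1).
Iteration 2: join on emp_id=3 -> Carol (id 3, boss_id=2, depth 2).
Iteration 3: join on emp_id=2 -> Tom (id 2, boss_id=1, depth 3).
Iteration 4: join on emp_id=1 -> Liam (id 1, boss_id=NULL, depth 4).
Iteration 5: boss_id is NULL; no match; recursion stops.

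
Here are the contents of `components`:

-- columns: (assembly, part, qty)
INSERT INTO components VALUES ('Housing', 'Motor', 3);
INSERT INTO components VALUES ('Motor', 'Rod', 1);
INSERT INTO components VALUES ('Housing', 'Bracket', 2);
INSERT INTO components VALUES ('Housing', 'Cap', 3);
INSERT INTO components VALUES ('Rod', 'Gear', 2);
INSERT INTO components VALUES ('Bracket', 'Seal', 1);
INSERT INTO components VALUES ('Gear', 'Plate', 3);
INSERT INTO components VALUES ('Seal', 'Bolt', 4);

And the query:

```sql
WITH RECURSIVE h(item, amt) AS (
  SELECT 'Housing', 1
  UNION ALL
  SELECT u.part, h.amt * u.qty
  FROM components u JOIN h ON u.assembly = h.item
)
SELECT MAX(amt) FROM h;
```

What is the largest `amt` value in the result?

18

Base: (Housing, amt=1).
Iteration 1: components of {Housing} -> Bracket = 1*2 = 2, Cap = 1*3 = 3, Motor = 1*3 = 3.
Iteration 2: components of {Bracket,Cap,Motor} -> Rod = 3*1 = 3, Seal = 2*1 = 2.
Iteration 3: components of {Rod,Seal} -> Bolt = 2*4 = 8, Gear = 3*2 = 6.
Iteration 4: components of {Bolt,Gear} -> Plate = 6*3 = 18.
Iteration 5: no further components; recursion stops.
amt values: 1, 3, 2, 3, 3, 2, 6, 8, 18; the maximum is 18.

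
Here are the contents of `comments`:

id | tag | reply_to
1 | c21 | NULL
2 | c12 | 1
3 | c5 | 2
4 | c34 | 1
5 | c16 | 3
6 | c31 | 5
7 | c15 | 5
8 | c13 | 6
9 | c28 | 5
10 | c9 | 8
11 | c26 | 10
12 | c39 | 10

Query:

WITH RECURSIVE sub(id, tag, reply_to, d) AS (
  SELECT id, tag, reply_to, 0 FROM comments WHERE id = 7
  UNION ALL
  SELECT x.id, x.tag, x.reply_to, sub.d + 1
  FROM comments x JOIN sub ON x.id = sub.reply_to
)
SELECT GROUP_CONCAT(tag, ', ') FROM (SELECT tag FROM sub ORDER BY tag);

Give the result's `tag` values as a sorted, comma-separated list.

c12, c15, c16, c21, c5

Base: id=7 (c15), reply_to=5, d 0.
Iteration 1: join on id=5 -> c16 (id 5, reply_to=3, d 1).
Iteration 2: join on id=3 -> c5 (id 3, reply_to=2, d 2).
Iteration 3: join on id=2 -> c12 (id 2, reply_to=1, d 3).
Iteration 4: join on id=1 -> c21 (id 1, reply_to=NULL, d 4).
Iteration 5: reply_to is NULL; no match; recursion stops.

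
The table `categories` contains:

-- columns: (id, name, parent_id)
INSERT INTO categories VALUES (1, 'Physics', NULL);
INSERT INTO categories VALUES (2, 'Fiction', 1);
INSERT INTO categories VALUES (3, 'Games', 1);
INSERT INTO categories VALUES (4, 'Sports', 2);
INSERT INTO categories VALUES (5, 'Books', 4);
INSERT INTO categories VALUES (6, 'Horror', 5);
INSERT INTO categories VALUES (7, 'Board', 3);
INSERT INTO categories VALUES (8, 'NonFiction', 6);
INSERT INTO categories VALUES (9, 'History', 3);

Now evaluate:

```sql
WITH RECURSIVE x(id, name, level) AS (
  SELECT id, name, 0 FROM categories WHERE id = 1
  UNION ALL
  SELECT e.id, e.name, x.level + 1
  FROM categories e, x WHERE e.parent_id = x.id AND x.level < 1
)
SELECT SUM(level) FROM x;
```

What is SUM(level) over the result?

Base: id=1 (Physics) at level 0.
Iteration 1: rows with parent_id in {1} -> Fiction (id 2, level 1), Games (id 3, level 1).
Iteration 2: level < 1 fails for all current rows; recursion stops.
SUM(level) = 0 + 1 + 1 = 2.

2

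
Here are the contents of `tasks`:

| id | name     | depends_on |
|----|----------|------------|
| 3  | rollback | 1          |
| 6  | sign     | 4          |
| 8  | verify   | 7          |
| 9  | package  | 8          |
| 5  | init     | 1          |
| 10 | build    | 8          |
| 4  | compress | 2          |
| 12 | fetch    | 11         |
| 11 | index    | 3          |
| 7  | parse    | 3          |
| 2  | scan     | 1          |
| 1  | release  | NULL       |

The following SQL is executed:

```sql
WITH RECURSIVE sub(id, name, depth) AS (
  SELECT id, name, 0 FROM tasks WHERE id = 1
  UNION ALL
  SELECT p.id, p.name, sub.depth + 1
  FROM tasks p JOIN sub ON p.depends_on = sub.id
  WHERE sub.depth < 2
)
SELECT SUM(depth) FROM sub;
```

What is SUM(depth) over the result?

Base: id=1 (release) at depth 0.
Iteration 1: rows with depends_on in {1} -> scan (id 2, depth 1), rollback (id 3, depth 1), init (id 5, depth 1).
Iteration 2: rows with depends_on in {2,3,5} -> compress (id 4, depth 2), parse (id 7, depth 2), index (id 11, depth 2).
Iteration 3: depth < 2 fails for all current rows; recursion stops.
SUM(depth) = 0 + 1 + 1 + 1 + 2 + 2 + 2 = 9.

9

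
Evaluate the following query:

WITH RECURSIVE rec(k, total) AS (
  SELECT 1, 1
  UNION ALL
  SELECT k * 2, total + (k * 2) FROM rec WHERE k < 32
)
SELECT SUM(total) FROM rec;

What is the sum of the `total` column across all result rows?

120

Base: k=1, total=1.
Iteration 1: 1 < 32 holds -> k = 1 * 2 = 2, total = 1 + 2 = 3.
Iteration 2: 2 < 32 holds -> k = 2 * 2 = 4, total = 3 + 4 = 7.
Iteration 3: 4 < 32 holds -> k = 4 * 2 = 8, total = 7 + 8 = 15.
Iteration 4: 8 < 32 holds -> k = 8 * 2 = 16, total = 15 + 16 = 31.
Iteration 5: 16 < 32 holds -> k = 16 * 2 = 32, total = 31 + 32 = 63.
Iteration 6: 32 < 32 fails; recursion stops.
SUM(total) = 1 + 3 + 7 + 15 + 31 + 63 = 120.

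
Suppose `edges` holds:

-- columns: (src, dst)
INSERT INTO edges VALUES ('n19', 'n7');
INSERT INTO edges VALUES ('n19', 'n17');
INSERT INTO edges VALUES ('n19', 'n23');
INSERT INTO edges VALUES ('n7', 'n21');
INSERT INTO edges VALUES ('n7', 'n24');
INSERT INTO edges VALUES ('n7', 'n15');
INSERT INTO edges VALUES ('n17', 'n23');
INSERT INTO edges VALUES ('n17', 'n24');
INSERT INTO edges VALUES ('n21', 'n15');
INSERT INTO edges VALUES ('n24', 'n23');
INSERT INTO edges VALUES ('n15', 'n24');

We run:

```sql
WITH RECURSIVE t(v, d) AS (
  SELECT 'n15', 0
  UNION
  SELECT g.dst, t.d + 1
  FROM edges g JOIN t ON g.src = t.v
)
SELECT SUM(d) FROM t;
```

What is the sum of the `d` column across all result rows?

3

Base: (n15, d=0).
Iteration 1: edges from {n15} -> (n24, d=1).
Iteration 2: edges from {n24} -> (n23, d=2).
Iteration 3: no outgoing edges from {n23}; recursion stops.
SUM(d) = 0 + 1 + 2 = 3.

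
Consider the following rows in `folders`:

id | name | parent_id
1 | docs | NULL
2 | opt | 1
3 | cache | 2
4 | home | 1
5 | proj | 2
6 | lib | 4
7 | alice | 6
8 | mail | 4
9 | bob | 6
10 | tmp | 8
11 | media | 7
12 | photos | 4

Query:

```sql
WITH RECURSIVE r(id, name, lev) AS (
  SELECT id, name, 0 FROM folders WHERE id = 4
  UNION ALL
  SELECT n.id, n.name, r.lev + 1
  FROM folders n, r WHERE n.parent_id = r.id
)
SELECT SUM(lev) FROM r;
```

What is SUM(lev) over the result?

12

Base: id=4 (home) at lev 0.
Iteration 1: rows with parent_id in {4} -> lib (id 6, lev 1), mail (id 8, lev 1), photos (id 12, lev 1).
Iteration 2: rows with parent_id in {6,8,12} -> alice (id 7, lev 2), bob (id 9, lev 2), tmp (id 10, lev 2).
Iteration 3: rows with parent_id in {7,9,10} -> media (id 11, lev 3).
Iteration 4: no rows with parent_id in {11}; recursion stops.
SUM(lev) = 0 + 1 + 1 + 1 + 2 + 2 + 2 + 3 = 12.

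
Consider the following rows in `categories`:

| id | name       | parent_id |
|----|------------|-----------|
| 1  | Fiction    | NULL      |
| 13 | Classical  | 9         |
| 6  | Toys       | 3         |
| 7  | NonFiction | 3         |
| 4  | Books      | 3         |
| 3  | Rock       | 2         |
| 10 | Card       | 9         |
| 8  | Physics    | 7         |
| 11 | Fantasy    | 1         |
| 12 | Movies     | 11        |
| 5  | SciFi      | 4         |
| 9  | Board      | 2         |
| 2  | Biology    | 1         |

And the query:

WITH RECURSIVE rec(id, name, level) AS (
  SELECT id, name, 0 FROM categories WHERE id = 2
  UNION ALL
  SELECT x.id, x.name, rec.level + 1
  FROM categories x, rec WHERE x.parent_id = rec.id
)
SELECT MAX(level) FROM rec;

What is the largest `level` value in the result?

Base: id=2 (Biology) at level 0.
Iteration 1: rows with parent_id in {2} -> Rock (id 3, level 1), Board (id 9, level 1).
Iteration 2: rows with parent_id in {3,9} -> Books (id 4, level 2), Toys (id 6, level 2), NonFiction (id 7, level 2), Card (id 10, level 2), Classical (id 13, level 2).
Iteration 3: rows with parent_id in {4,6,7,10,13} -> SciFi (id 5, level 3), Physics (id 8, level 3).
Iteration 4: no rows with parent_id in {5,8}; recursion stops.
level values: 0, 1, 1, 2, 2, 2, 2, 2, 3, 3; the maximum is 3.

3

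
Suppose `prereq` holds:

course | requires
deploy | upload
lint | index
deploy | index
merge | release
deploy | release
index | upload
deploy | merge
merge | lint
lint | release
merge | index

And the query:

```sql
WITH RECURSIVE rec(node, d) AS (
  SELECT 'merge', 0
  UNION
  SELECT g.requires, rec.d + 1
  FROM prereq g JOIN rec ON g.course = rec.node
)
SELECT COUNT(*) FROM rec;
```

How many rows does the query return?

Base: (merge, d=0).
Iteration 1: edges from {merge} -> (index, d=1), (lint, d=1), (release, d=1).
Iteration 2: edges from {index,lint,release} -> (index, d=2), (release, d=2), (upload, d=2).
Iteration 3: edges from {index,release,upload} -> (upload, d=3).
Iteration 4: no outgoing edges from {upload}; recursion stops.
Total rows emitted: 8.

8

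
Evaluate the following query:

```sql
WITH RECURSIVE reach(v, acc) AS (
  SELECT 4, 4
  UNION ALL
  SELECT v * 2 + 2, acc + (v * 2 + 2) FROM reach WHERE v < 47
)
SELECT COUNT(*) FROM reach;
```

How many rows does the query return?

5

Base: v=4, acc=4.
Iteration 1: 4 < 47 holds -> v = 4 * 2 + 2 = 10, acc = 4 + 10 = 14.
Iteration 2: 10 < 47 holds -> v = 10 * 2 + 2 = 22, acc = 14 + 22 = 36.
Iteration 3: 22 < 47 holds -> v = 22 * 2 + 2 = 46, acc = 36 + 46 = 82.
Iteration 4: 46 < 47 holds -> v = 46 * 2 + 2 = 94, acc = 82 + 94 = 176.
Iteration 5: 94 < 47 fails; recursion stops.
Total rows emitted: 5.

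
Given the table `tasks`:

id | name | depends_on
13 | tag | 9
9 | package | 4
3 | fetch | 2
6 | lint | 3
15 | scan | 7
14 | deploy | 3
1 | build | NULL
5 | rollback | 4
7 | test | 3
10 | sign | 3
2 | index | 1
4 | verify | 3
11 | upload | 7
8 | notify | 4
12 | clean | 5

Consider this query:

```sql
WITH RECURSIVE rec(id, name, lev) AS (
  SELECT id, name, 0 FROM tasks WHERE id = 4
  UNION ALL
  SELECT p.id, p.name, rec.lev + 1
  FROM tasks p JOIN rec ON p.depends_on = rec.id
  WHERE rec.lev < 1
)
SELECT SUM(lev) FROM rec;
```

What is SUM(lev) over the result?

3

Base: id=4 (verify) at lev 0.
Iteration 1: rows with depends_on in {4} -> rollback (id 5, lev 1), notify (id 8, lev 1), package (id 9, lev 1).
Iteration 2: lev < 1 fails for all current rows; recursion stops.
SUM(lev) = 0 + 1 + 1 + 1 = 3.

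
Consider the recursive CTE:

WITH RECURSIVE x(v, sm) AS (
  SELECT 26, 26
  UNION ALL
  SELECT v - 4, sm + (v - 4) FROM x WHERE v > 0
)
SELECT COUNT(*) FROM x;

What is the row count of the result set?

8

Base: v=26, sm=26.
Iteration 1: 26 > 0 holds -> v = 26 - 4 = 22, sm = 26 + 22 = 48.
Iteration 2: 22 > 0 holds -> v = 22 - 4 = 18, sm = 48 + 18 = 66.
Iteration 3: 18 > 0 holds -> v = 18 - 4 = 14, sm = 66 + 14 = 80.
Iteration 4: 14 > 0 holds -> v = 14 - 4 = 10, sm = 80 + 10 = 90.
Iteration 5: 10 > 0 holds -> v = 10 - 4 = 6, sm = 90 + 6 = 96.
Iteration 6: 6 > 0 holds -> v = 6 - 4 = 2, sm = 96 + 2 = 98.
Iteration 7: 2 > 0 holds -> v = 2 - 4 = -2, sm = 98 + -2 = 96.
Iteration 8: -2 > 0 fails; recursion stops.
Total rows emitted: 8.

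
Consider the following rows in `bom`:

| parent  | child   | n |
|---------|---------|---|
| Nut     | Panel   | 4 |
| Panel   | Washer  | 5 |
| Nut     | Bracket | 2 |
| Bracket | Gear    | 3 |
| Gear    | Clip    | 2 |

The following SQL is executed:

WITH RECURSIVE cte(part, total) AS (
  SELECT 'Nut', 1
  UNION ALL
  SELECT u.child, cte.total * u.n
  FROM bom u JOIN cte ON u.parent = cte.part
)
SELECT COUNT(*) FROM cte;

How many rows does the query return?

6

Base: (Nut, total=1).
Iteration 1: components of {Nut} -> Bracket = 1*2 = 2, Panel = 1*4 = 4.
Iteration 2: components of {Bracket,Panel} -> Gear = 2*3 = 6, Washer = 4*5 = 20.
Iteration 3: components of {Gear,Washer} -> Clip = 6*2 = 12.
Iteration 4: no further components; recursion stops.
Total rows emitted: 6.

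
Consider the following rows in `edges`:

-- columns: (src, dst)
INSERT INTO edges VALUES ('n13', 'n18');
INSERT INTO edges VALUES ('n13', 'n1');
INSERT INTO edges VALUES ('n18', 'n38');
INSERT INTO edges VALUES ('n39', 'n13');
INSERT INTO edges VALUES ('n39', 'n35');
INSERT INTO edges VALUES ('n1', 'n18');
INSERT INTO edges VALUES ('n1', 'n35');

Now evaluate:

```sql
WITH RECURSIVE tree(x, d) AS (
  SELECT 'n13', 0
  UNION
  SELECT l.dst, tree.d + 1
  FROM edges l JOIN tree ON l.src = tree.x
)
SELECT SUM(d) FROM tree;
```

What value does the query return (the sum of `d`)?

Base: (n13, d=0).
Iteration 1: edges from {n13} -> (n1, d=1), (n18, d=1).
Iteration 2: edges from {n1,n18} -> (n18, d=2), (n35, d=2), (n38, d=2).
Iteration 3: edges from {n18,n35,n38} -> (n38, d=3).
Iteration 4: no outgoing edges from {n38}; recursion stops.
SUM(d) = 0 + 1 + 1 + 2 + 2 + 2 + 3 = 11.

11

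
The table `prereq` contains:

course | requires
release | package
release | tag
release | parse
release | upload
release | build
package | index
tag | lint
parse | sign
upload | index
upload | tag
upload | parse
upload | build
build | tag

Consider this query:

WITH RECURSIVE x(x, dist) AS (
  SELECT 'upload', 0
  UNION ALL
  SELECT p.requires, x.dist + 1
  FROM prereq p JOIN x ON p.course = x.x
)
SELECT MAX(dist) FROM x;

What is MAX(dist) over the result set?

Base: (upload, dist=0).
Iteration 1: edges from {upload} -> (build, dist=1), (index, dist=1), (parse, dist=1), (tag, dist=1).
Iteration 2: edges from {build,index,parse,tag} -> (lint, dist=2), (sign, dist=2), (tag, dist=2).
Iteration 3: edges from {lint,sign,tag} -> (lint, dist=3).
Iteration 4: no outgoing edges from {lint}; recursion stops.
dist values: 0, 1, 1, 1, 1, 2, 2, 2, 3; the maximum is 3.

3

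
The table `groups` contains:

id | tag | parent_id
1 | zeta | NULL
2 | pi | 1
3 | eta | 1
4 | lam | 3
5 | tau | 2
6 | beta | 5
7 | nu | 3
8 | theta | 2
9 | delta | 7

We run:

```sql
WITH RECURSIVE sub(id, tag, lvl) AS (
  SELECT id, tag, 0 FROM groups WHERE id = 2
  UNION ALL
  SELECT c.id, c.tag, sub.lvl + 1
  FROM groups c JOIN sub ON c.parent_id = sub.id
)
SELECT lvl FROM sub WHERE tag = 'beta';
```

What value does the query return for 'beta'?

Base: id=2 (pi) at lvl 0.
Iteration 1: rows with parent_id in {2} -> tau (id 5, lvl 1), theta (id 8, lvl 1).
Iteration 2: rows with parent_id in {5,8} -> beta (id 6, lvl 2).
Iteration 3: no rows with parent_id in {6}; recursion stops.

2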